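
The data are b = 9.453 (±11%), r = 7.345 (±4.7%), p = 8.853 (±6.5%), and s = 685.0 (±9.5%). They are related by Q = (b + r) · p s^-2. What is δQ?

6.69e-05

Let u = b + r = 16.80. δu = √(δb² + δr²) = √(1.08 + 0.119) = 1.10, so δu/u = 0.0652.
Q is then a monomial in u, p, s:
δQ/Q = √((δu/u)² + (1·δp/p)² + (-2·δs/s)²) = √(0.00425 + 0.00423 + 0.0361) = 0.211
Q = 0.0003169, so δQ = 0.211 × 0.0003169 = 6.69e-05.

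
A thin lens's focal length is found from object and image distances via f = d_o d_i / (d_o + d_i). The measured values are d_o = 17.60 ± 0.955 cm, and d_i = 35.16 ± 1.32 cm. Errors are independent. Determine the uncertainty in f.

∂f/∂d_o = (d_i/(d_o+d_i))² = 0.444;  ∂f/∂d_i = (d_o/(d_o+d_i))² = 0.111
δf = √((∂f/∂d_o · δd_o)² + (∂f/∂d_i · δd_i)²) = √(0.180 + 0.0216) = 0.449 cm

0.449 cm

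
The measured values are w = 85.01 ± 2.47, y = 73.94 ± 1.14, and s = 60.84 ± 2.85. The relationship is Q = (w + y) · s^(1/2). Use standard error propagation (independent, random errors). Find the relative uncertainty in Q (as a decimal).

0.0290

Let u = w + y = 158.9. δu = √(δw² + δy²) = √(6.10 + 1.30) = 2.72, so δu/u = 0.0171.
Q is then a monomial in u, s:
δQ/Q = √((δu/u)² + (½·δs/s)²) = √(0.000293 + 0.000549) = 0.0290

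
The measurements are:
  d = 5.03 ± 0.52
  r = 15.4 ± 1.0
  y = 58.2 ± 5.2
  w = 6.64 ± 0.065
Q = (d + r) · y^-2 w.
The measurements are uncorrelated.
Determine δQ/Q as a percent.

18.7%

Let u = d + r = 20.4. δu = √(δd² + δr²) = √(0.270 + 1.00) = 1.13, so δu/u = 0.0552.
Q is then a monomial in u, y, w:
δQ/Q = √((δu/u)² + (-2·δy/y)² + (1·δw/w)²) = √(0.00304 + 0.0319 + 9.58e-05) = 0.187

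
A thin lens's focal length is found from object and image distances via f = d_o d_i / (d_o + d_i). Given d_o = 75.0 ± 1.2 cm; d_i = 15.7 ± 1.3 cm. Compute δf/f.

∂f/∂d_o = (d_i/(d_o+d_i))² = 0.0300;  ∂f/∂d_i = (d_o/(d_o+d_i))² = 0.684
δf = √((∂f/∂d_o · δd_o)² + (∂f/∂d_i · δd_i)²) = √(0.00129 + 0.790) = 0.890 cm
f = 13.0 cm, so δf/f = 0.890/13.0 = 0.0685.

0.0685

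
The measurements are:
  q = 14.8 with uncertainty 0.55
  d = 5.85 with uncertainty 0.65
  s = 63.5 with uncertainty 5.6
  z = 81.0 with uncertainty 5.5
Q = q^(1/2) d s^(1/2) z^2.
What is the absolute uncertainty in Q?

Since Q is a product/quotient, work with relative uncertainties:
  (½·δq/q)² = (0.5×0.0372)² = 0.000345;  (1·δd/d)² = (1×0.111)² = 0.0123;  (½·δs/s)² = (0.5×0.0882)² = 0.00194;  (2·δz/z)² = (2×0.0679)² = 0.0184
δQ/Q = √(0.0331) = 0.182
Q = 1.18e+06, so δQ = 0.182 × 1.18e+06 = 2.14e+05.

2.14e+05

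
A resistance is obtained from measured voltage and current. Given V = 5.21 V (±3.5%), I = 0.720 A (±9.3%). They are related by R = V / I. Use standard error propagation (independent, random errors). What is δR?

Each factor contributes (exponent × relative error)² to (δR/R)²:
  (1·δV/V)² = (1×0.0350)² = 0.00123;  (-1·δI/I)² = (-1×0.0930)² = 0.00865
δR/R = √(0.00987) = 0.0994
R = 7.24 Ω, so δR = 0.0994 × 7.24 = 0.719 Ω.

0.719 Ω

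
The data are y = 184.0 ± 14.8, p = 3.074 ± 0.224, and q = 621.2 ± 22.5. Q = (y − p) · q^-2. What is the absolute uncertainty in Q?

Let u = y − p = 180.9. δu = √(δy² + δp²) = √(219 + 0.0502) = 14.8, so δu/u = 0.0818.
Q is then a monomial in u, q:
δQ/Q = √((δu/u)² + (-2·δq/q)²) = √(0.00669 + 0.00525) = 0.109
Q = 0.0004689, so δQ = 0.109 × 0.0004689 = 5.12e-05.

5.12e-05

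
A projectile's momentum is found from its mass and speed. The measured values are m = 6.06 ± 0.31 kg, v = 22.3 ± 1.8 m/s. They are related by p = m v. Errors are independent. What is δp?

p is a product of powers, so relative uncertainties combine in quadrature:
  (1·δm/m)² = (1×0.0512)² = 0.00262;  (1·δv/v)² = (1×0.0807)² = 0.00652
δp/p = √(0.00913) = 0.0956
p = 135 kg·m/s, so δp = 0.0956 × 135 = 12.9 kg·m/s.

12.9 kg·m/s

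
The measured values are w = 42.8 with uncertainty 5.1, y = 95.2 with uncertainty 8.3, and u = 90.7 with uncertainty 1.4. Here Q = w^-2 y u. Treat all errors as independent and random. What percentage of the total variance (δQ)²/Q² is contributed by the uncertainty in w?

87.9%

(δQ/Q)² = (-2·δw/w)² + (1·δy/y)² + (1·δu/u)²
  w term: (-2×0.119)² = 0.0568
  y term: (1×0.0872)² = 0.00760
  u term: (1×0.0154)² = 0.000238
Total = 0.0646. Share from w = 0.0568/0.0646 = 0.879.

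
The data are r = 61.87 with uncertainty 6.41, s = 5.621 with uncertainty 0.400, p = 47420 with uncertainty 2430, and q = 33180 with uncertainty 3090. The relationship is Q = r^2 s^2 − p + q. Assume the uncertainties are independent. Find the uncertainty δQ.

Let w = r^2·s^2 = 120900. δw/w = √((2·δr/r)² + (2·δs/s)²) = √(0.0429 + 0.0203) = 0.251, so δw = 30400.
Q = w − p + q: δQ = √(δw² + δp² + δq²) = √(9.24e+08 + 5.9e+06 + 9.55e+06) = 30700

30700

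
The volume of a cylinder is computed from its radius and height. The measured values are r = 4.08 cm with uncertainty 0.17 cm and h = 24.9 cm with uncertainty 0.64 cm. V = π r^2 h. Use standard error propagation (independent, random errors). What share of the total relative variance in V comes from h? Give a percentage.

8.69%

(δV/V)² = (2·δr/r)² + (1·δh/h)²
  r term: (2×0.0417)² = 0.00694
  h term: (1×0.0257)² = 0.000661
Total = 0.00761. Share from h = 0.000661/0.00761 = 0.0869.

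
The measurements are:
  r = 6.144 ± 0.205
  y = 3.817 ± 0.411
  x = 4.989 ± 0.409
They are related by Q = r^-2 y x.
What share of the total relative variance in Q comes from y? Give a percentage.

50.9%

(δQ/Q)² = (-2·δr/r)² + (1·δy/y)² + (1·δx/x)²
  r term: (-2×0.0334)² = 0.00445
  y term: (1×0.108)² = 0.0116
  x term: (1×0.0820)² = 0.00672
Total = 0.0228. Share from y = 0.0116/0.0228 = 0.509.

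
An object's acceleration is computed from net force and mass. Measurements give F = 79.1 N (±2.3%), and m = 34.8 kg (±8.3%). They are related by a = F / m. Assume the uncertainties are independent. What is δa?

0.196 m/s^2

Products/powers → add relative errors in quadrature, weighted by exponent:
  (1·δF/F)² = (1×0.0230)² = 0.000529;  (-1·δm/m)² = (-1×0.0830)² = 0.00689
δa/a = √(0.00742) = 0.0861
a = 2.27 m/s^2, so δa = 0.0861 × 2.27 = 0.196 m/s^2.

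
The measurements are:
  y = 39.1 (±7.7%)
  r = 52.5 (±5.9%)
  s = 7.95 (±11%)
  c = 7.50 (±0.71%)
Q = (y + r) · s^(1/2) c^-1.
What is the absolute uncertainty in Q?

2.51

Let u = y + r = 91.6. δu = √(δy² + δr²) = √(9.06 + 9.59) = 4.32, so δu/u = 0.0472.
Q is then a monomial in u, s, c:
δQ/Q = √((δu/u)² + (½·δs/s)² + (-1·δc/c)²) = √(0.00222 + 0.00302 + 5.04e-05) = 0.0728
Q = 34.4, so δQ = 0.0728 × 34.4 = 2.51.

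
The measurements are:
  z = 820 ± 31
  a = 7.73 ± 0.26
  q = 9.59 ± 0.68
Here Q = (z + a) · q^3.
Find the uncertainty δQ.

Let u = z + a = 828. δu = √(δz² + δa²) = √(961 + 0.0676) = 31.0, so δu/u = 0.0375.
Q is then a monomial in u, q:
δQ/Q = √((δu/u)² + (3·δq/q)²) = √(0.00140 + 0.0453) = 0.216
Q = 7.3e+05, so δQ = 0.216 × 7.3e+05 = 1.58e+05.

1.58e+05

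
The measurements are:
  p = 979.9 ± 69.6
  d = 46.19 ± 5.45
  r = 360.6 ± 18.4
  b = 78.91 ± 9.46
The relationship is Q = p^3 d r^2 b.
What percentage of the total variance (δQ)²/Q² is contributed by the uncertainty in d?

16.6%

(δQ/Q)² = (3·δp/p)² + (1·δd/d)² + (2·δr/r)² + (1·δb/b)²
  p term: (3×0.0710)² = 0.0454
  d term: (1×0.118)² = 0.0139
  r term: (2×0.0510)² = 0.0104
  b term: (1×0.120)² = 0.0144
Total = 0.0841. Share from d = 0.0139/0.0841 = 0.166.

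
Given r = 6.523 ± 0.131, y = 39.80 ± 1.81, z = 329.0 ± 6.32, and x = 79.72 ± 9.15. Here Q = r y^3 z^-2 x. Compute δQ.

Each factor contributes (exponent × relative error)² to (δQ/Q)²:
  (1·δr/r)² = (1×0.0201)² = 0.000403;  (3·δy/y)² = (3×0.0455)² = 0.0186;  (-2·δz/z)² = (-2×0.0192)² = 0.00148;  (1·δx/x)² = (1×0.115)² = 0.0132
δQ/Q = √(0.0337) = 0.183
Q = 302.9, so δQ = 0.183 × 302.9 = 55.6.

55.6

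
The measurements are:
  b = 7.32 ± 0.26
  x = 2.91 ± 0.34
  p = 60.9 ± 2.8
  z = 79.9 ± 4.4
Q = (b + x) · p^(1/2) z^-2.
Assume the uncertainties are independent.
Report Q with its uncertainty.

0.0125 ± 0.00150

Let u = b + x = 10.2. δu = √(δb² + δx²) = √(0.0676 + 0.116) = 0.428, so δu/u = 0.0418.
Q is then a monomial in u, p, z:
δQ/Q = √((δu/u)² + (½·δp/p)² + (-2·δz/z)²) = √(0.00175 + 0.000528 + 0.0121) = 0.120
Q = 0.0125, so δQ = 0.120 × 0.0125 = 0.00150.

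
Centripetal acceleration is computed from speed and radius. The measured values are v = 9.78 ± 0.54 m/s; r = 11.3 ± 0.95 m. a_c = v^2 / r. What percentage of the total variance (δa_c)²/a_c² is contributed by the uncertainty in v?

63.3%

(δa_c/a_c)² = (2·δv/v)² + (-1·δr/r)²
  v term: (2×0.0552)² = 0.0122
  r term: (-1×0.0841)² = 0.00707
Total = 0.0193. Share from v = 0.0122/0.0193 = 0.633.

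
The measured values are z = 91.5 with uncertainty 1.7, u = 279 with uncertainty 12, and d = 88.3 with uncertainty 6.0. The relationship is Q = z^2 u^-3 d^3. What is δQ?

Since Q is a product/quotient, work with relative uncertainties:
  (2·δz/z)² = (2×0.0186)² = 0.00138;  (-3·δu/u)² = (-3×0.0430)² = 0.0166;  (3·δd/d)² = (3×0.0680)² = 0.0416
δQ/Q = √(0.0596) = 0.244
Q = 265, so δQ = 0.244 × 265 = 64.8.

64.8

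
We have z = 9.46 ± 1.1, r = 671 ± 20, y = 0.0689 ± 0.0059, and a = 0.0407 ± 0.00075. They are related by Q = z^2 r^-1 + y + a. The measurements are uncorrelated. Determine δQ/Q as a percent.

13.1%

Let p = z^2·r^-1 = 0.133. δp/p = √((2·δz/z)² + (-1·δr/r)²) = √(0.0541 + 0.000888) = 0.234, so δp = 0.0313.
Q = p + y + a: δQ = √(δp² + δy² + δa²) = √(0.000978 + 3.48e-05 + 5.63e-07) = 0.0318
Q = 0.243, so δQ/Q = 0.0318/0.243 = 0.131.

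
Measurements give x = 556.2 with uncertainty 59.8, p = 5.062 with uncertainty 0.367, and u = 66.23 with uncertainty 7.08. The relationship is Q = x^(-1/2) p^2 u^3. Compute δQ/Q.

Products/powers → add relative errors in quadrature, weighted by exponent:
  (−½·δx/x)² = (-0.5×0.108)² = 0.00289;  (2·δp/p)² = (2×0.0725)² = 0.0210;  (3·δu/u)² = (3×0.107)² = 0.103
δQ/Q = √(0.127) = 0.356

0.356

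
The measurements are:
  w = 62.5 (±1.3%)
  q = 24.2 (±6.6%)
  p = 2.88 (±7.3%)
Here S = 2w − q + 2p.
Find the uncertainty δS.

For a sum/difference, combine absolute errors in quadrature:
  (2·δw)² = 2.64;  (δq)² = 2.55;  (2·δp)² = 0.177
δS = √(5.37) = 2.32

2.32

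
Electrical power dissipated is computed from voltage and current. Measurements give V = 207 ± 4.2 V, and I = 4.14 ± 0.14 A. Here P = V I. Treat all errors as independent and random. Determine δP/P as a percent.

3.94%

Each factor contributes (exponent × relative error)² to (δP/P)²:
  (1·δV/V)² = (1×0.0203)² = 0.000412;  (1·δI/I)² = (1×0.0338)² = 0.00114
δP/P = √(0.00156) = 0.0394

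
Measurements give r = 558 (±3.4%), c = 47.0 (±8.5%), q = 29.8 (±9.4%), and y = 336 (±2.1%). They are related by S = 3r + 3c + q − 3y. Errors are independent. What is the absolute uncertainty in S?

Sums and differences: (δS)² = Σ (cᵢ δxᵢ)².
  (3·δr)² = 3240;  (3·δc)² = 144;  (δq)² = 7.85;  (3·δy)² = 448
δS = √(3840) = 62.0

62.0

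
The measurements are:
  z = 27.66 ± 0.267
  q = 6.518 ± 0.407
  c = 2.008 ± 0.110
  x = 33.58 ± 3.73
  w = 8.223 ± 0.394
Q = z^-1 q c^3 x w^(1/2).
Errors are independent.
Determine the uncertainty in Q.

Each factor contributes (exponent × relative error)² to (δQ/Q)²:
  (-1·δz/z)² = (-1×0.00965)² = 9.32e-05;  (1·δq/q)² = (1×0.0624)² = 0.00390;  (3·δc/c)² = (3×0.0548)² = 0.0270;  (1·δx/x)² = (1×0.111)² = 0.0123;  (½·δw/w)² = (0.5×0.0479)² = 0.000574
δQ/Q = √(0.0439) = 0.210
Q = 183.7, so δQ = 0.210 × 183.7 = 38.5.

38.5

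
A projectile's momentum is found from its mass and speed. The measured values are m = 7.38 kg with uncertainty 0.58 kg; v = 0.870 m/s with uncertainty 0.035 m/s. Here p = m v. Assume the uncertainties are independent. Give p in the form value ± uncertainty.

Since p is a product/quotient, work with relative uncertainties:
  (1·δm/m)² = (1×0.0786)² = 0.00618;  (1·δv/v)² = (1×0.0402)² = 0.00162
δp/p = √(0.00779) = 0.0883
p = 6.42 kg·m/s, so δp = 0.0883 × 6.42 = 0.567 kg·m/s.

6.42 ± 0.567 kg·m/s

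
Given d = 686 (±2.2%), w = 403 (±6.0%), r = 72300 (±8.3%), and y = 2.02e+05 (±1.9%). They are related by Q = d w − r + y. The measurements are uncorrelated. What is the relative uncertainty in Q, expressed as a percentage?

Let p = d·w = 2.76e+05. δp/p = √((1·δd/d)² + (1·δw/w)²) = √(0.000484 + 0.00360) = 0.0639, so δp = 17700.
Q = p − r + y: δQ = √(δp² + δr² + δy²) = √(3.12e+08 + 3.6e+07 + 1.47e+07) = 19000
Q = 4.06e+05, so δQ/Q = 19000/4.06e+05 = 0.0469.

4.69%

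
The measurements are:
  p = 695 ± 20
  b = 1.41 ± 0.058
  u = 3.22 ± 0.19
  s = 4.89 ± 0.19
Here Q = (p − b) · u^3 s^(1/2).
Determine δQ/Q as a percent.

18.0%

Let w = p − b = 694. δw = √(δp² + δb²) = √(400 + 0.00336) = 20.0, so δw/w = 0.0288.
Q is then a monomial in w, u, s:
δQ/Q = √((δw/w)² + (3·δu/u)² + (½·δs/s)²) = √(0.000831 + 0.0313 + 0.000377) = 0.180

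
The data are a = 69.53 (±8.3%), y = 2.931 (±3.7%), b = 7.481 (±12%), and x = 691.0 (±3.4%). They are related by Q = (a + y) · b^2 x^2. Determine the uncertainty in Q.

Let u = a + y = 72.46. δu = √(δa² + δy²) = √(33.3 + 0.0118) = 5.77, so δu/u = 0.0797.
Q is then a monomial in u, b, x:
δQ/Q = √((δu/u)² + (2·δb/b)² + (2·δx/x)²) = √(0.00635 + 0.0576 + 0.00462) = 0.262
Q = 1.936e+09, so δQ = 0.262 × 1.936e+09 = 5.07e+08.

5.07e+08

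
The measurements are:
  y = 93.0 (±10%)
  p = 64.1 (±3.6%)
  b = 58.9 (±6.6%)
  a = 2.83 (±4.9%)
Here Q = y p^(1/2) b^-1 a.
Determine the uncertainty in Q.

For a monomial Q ∝ y, p^(1/2), b^-1, a, fractional errors add in quadrature:
  (1·δy/y)² = (1×0.100)² = 0.0100;  (½·δp/p)² = (0.5×0.0360)² = 0.000324;  (-1·δb/b)² = (-1×0.0660)² = 0.00436;  (1·δa/a)² = (1×0.0490)² = 0.00240
δQ/Q = √(0.0171) = 0.131
Q = 35.8, so δQ = 0.131 × 35.8 = 4.68.

4.68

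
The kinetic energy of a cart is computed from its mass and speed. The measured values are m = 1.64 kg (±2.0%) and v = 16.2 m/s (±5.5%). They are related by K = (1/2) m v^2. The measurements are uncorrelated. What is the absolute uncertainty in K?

For a monomial K ∝ m, v^2, fractional errors add in quadrature:
  (1·δm/m)² = (1×0.0200)² = 0.000400;  (2·δv/v)² = (2×0.0550)² = 0.0121
δK/K = √(0.0125) = 0.112
K = 215 J, so δK = 0.112 × 215 = 24.1 J.

24.1 J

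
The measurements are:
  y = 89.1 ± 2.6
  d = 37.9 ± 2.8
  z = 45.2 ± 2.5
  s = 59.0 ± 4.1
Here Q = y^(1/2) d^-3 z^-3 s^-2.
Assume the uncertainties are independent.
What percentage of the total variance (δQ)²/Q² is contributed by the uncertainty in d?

(δQ/Q)² = (½·δy/y)² + (-3·δd/d)² + (-3·δz/z)² + (-2·δs/s)²
  y term: (0.5×0.0292)² = 0.000213
  d term: (-3×0.0739)² = 0.0491
  z term: (-3×0.0553)² = 0.0275
  s term: (-2×0.0695)² = 0.0193
Total = 0.0962. Share from d = 0.0491/0.0962 = 0.511.

51.1%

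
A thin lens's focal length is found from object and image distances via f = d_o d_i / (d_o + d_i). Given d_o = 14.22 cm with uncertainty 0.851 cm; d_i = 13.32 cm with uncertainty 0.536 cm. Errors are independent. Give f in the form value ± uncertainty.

6.878 ± 0.245 cm

∂f/∂d_o = (d_i/(d_o+d_i))² = 0.234;  ∂f/∂d_i = (d_o/(d_o+d_i))² = 0.267
δf = √((∂f/∂d_o · δd_o)² + (∂f/∂d_i · δd_i)²) = √(0.0396 + 0.0204) = 0.245 cm
f = 6.878 cm.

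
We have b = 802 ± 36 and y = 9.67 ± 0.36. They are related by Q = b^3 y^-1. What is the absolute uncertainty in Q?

7.45e+06

Q is a product of powers, so relative uncertainties combine in quadrature:
  (3·δb/b)² = (3×0.0449)² = 0.0181;  (-1·δy/y)² = (-1×0.0372)² = 0.00139
δQ/Q = √(0.0195) = 0.140
Q = 5.33e+07, so δQ = 0.140 × 5.33e+07 = 7.45e+06.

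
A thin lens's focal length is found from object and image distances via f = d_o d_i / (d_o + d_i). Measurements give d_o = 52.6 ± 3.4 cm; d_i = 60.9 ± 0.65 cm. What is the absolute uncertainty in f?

0.989 cm

∂f/∂d_o = (d_i/(d_o+d_i))² = 0.288;  ∂f/∂d_i = (d_o/(d_o+d_i))² = 0.215
δf = √((∂f/∂d_o · δd_o)² + (∂f/∂d_i · δd_i)²) = √(0.958 + 0.0195) = 0.989 cm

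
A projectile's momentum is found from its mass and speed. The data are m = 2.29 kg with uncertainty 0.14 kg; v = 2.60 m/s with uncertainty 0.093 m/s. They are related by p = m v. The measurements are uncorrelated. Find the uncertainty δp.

0.422 kg·m/s

Products/powers → add relative errors in quadrature, weighted by exponent:
  (1·δm/m)² = (1×0.0611)² = 0.00374;  (1·δv/v)² = (1×0.0358)² = 0.00128
δp/p = √(0.00502) = 0.0708
p = 5.95 kg·m/s, so δp = 0.0708 × 5.95 = 0.422 kg·m/s.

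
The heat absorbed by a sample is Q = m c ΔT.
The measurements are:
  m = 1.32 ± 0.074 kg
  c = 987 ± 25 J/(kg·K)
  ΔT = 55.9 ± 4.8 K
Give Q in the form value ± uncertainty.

72800 ± 7690 J

For a monomial Q ∝ m, c, ΔT, fractional errors add in quadrature:
  (1·δm/m)² = (1×0.0561)² = 0.00314;  (1·δc/c)² = (1×0.0253)² = 0.000642;  (1·δΔT/ΔT)² = (1×0.0859)² = 0.00737
δQ/Q = √(0.0112) = 0.106
Q = 72800 J, so δQ = 0.106 × 72800 = 7690 J.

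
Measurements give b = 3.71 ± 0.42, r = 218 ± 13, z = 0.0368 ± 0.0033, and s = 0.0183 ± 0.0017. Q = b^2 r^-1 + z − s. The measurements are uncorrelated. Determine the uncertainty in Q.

0.0152

Let p = b^2·r^-1 = 0.0631. δp/p = √((2·δb/b)² + (-1·δr/r)²) = √(0.0513 + 0.00356) = 0.234, so δp = 0.0148.
Q = p + z − s: δQ = √(δp² + δz² + δs²) = √(0.000219 + 1.09e-05 + 2.89e-06) = 0.0152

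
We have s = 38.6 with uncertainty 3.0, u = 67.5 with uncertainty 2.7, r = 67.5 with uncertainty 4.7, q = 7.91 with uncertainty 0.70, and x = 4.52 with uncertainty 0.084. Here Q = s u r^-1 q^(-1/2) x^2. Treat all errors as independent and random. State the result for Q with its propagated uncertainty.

280 ± 35.3

Relative error in a monomial: (δQ/Q)² = Σ (nᵢ · δxᵢ/xᵢ)².
  (1·δs/s)² = (1×0.0777)² = 0.00604;  (1·δu/u)² = (1×0.0400)² = 0.00160;  (-1·δr/r)² = (-1×0.0696)² = 0.00485;  (−½·δq/q)² = (-0.5×0.0885)² = 0.00196;  (2·δx/x)² = (2×0.0186)² = 0.00138
δQ/Q = √(0.0158) = 0.126
Q = 280, so δQ = 0.126 × 280 = 35.3.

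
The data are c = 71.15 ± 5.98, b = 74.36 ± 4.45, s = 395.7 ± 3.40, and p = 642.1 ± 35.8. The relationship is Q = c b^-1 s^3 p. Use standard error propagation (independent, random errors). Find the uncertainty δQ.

Q is a product of powers, so relative uncertainties combine in quadrature:
  (1·δc/c)² = (1×0.0840)² = 0.00706;  (-1·δb/b)² = (-1×0.0598)² = 0.00358;  (3·δs/s)² = (3×0.00859)² = 0.000664;  (1·δp/p)² = (1×0.0558)² = 0.00311
δQ/Q = √(0.0144) = 0.120
Q = 3.807e+10, so δQ = 0.120 × 3.807e+10 = 4.57e+09.

4.57e+09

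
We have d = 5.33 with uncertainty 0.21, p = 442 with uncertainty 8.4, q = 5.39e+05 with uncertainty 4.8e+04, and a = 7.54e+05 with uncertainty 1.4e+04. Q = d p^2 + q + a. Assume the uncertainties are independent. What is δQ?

Let w = d·p^2 = 1.04e+06. δw/w = √((1·δd/d)² + (2·δp/p)²) = √(0.00155 + 0.00144) = 0.0547, so δw = 57000.
Q = w + q + a: δQ = √(δw² + δq² + δa²) = √(3.25e+09 + 2.3e+09 + 1.96e+08) = 75800

75800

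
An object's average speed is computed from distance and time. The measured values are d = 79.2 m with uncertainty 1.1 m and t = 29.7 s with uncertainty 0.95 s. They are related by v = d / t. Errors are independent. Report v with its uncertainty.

2.67 ± 0.0930 m/s

Products/powers → add relative errors in quadrature, weighted by exponent:
  (1·δd/d)² = (1×0.0139)² = 0.000193;  (-1·δt/t)² = (-1×0.0320)² = 0.00102
δv/v = √(0.00122) = 0.0349
v = 2.67 m/s, so δv = 0.0349 × 2.67 = 0.0930 m/s.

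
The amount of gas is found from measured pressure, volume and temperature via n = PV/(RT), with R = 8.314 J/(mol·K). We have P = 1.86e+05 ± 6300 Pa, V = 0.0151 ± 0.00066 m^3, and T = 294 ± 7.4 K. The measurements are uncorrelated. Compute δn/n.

Relative error in a monomial: (δn/n)² = Σ (nᵢ · δxᵢ/xᵢ)².
  (1·δP/P)² = (1×0.0339)² = 0.00115;  (1·δV/V)² = (1×0.0437)² = 0.00191;  (-1·δT/T)² = (-1×0.0252)² = 0.000634
δn/n = √(0.00369) = 0.0608

0.0608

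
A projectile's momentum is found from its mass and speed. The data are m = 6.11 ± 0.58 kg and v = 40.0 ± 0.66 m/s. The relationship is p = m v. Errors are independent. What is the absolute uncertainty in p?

p is a product of powers, so relative uncertainties combine in quadrature:
  (1·δm/m)² = (1×0.0949)² = 0.00901;  (1·δv/v)² = (1×0.0165)² = 0.000272
δp/p = √(0.00928) = 0.0963
p = 244 kg·m/s, so δp = 0.0963 × 244 = 23.5 kg·m/s.

23.5 kg·m/s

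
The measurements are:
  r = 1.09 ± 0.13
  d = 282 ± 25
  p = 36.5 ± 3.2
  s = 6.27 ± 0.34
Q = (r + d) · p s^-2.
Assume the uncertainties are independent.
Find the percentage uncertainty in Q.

16.5%

Let u = r + d = 283. δu = √(δr² + δd²) = √(0.0169 + 625) = 25.0, so δu/u = 0.0883.
Q is then a monomial in u, p, s:
δQ/Q = √((δu/u)² + (1·δp/p)² + (-2·δs/s)²) = √(0.00780 + 0.00769 + 0.0118) = 0.165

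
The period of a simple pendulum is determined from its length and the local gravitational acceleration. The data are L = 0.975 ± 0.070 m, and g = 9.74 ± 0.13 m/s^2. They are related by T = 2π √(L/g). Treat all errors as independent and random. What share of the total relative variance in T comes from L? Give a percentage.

96.7%

(δT/T)² = (½·δL/L)² + (−½·δg/g)²
  L term: (0.5×0.0718)² = 0.00129
  g term: (-0.5×0.0133)² = 4.45e-05
Total = 0.00133. Share from L = 0.00129/0.00133 = 0.967.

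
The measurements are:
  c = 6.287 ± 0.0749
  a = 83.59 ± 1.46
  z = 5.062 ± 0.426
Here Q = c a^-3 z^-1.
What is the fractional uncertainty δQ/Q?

0.0998

For a monomial Q ∝ c, a^-3, z^-1, fractional errors add in quadrature:
  (1·δc/c)² = (1×0.0119)² = 0.000142;  (-3·δa/a)² = (-3×0.0175)² = 0.00275;  (-1·δz/z)² = (-1×0.0842)² = 0.00708
δQ/Q = √(0.00997) = 0.0998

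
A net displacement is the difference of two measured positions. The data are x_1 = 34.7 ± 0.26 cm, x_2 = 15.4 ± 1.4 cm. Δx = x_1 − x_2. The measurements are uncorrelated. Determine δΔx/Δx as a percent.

For a sum/difference, combine absolute errors in quadrature:
  (δx_1)² = 0.0676;  (δx_2)² = 1.96
δΔx = √(2.03) = 1.42 cm
Δx = 19.3 cm, so δΔx/Δx = 1.42/19.3 = 0.0738.

7.38%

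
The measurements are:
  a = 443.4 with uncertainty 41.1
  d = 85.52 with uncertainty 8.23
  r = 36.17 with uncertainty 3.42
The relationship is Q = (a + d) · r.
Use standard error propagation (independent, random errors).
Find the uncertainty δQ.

2360

Let u = a + d = 528.9. δu = √(δa² + δd²) = √(1690 + 67.7) = 41.9, so δu/u = 0.0792.
Q is then a monomial in u, r:
δQ/Q = √((δu/u)² + (1·δr/r)²) = √(0.00628 + 0.00894) = 0.123
Q = 19130, so δQ = 0.123 × 19130 = 2360.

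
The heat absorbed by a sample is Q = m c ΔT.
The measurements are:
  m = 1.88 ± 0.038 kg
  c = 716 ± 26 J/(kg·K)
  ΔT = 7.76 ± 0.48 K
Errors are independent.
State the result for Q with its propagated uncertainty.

10400 ± 778 J

Products/powers → add relative errors in quadrature, weighted by exponent:
  (1·δm/m)² = (1×0.0202)² = 0.000409;  (1·δc/c)² = (1×0.0363)² = 0.00132;  (1·δΔT/ΔT)² = (1×0.0619)² = 0.00383
δQ/Q = √(0.00555) = 0.0745
Q = 10400 J, so δQ = 0.0745 × 10400 = 778 J.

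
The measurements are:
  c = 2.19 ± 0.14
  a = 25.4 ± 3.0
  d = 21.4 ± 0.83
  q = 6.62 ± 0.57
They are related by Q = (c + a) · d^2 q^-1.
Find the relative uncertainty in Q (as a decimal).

Let u = c + a = 27.6. δu = √(δc² + δa²) = √(0.0196 + 9.00) = 3.00, so δu/u = 0.109.
Q is then a monomial in u, d, q:
δQ/Q = √((δu/u)² + (2·δd/d)² + (-1·δq/q)²) = √(0.0118 + 0.00602 + 0.00741) = 0.159

0.159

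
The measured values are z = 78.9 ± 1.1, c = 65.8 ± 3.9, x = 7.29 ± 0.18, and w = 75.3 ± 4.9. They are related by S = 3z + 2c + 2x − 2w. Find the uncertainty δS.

Sums and differences: (δS)² = Σ (cᵢ δxᵢ)².
  (3·δz)² = 10.9;  (2·δc)² = 60.8;  (2·δx)² = 0.130;  (2·δw)² = 96.0
δS = √(168) = 13.0

13.0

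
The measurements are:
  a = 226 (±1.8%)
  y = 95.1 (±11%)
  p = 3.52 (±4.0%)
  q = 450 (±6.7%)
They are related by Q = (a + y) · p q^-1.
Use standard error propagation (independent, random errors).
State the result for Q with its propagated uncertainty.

2.51 ± 0.215

Let u = a + y = 321. δu = √(δa² + δy²) = √(16.5 + 109) = 11.2, so δu/u = 0.0350.
Q is then a monomial in u, p, q:
δQ/Q = √((δu/u)² + (1·δp/p)² + (-1·δq/q)²) = √(0.00122 + 0.00160 + 0.00449) = 0.0855
Q = 2.51, so δQ = 0.0855 × 2.51 = 0.215.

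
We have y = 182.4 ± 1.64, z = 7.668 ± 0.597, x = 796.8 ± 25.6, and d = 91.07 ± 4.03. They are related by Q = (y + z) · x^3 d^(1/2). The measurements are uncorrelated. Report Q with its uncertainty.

(9.176 ± 0.911) × 10^11

Let u = y + z = 190.1. δu = √(δy² + δz²) = √(2.69 + 0.356) = 1.75, so δu/u = 0.00918.
Q is then a monomial in u, x, d:
δQ/Q = √((δu/u)² + (3·δx/x)² + (½·δd/d)²) = √(8.43e-05 + 0.00929 + 0.000490) = 0.0993
Q = 9.176e+11, so δQ = 0.0993 × 9.176e+11 = 9.11e+10.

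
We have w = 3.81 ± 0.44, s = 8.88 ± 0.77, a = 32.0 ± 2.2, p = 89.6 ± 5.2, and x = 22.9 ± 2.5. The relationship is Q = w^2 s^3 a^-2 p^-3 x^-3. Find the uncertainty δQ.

Products/powers → add relative errors in quadrature, weighted by exponent:
  (2·δw/w)² = (2×0.115)² = 0.0533;  (3·δs/s)² = (3×0.0867)² = 0.0677;  (-2·δa/a)² = (-2×0.0688)² = 0.0189;  (-3·δp/p)² = (-3×0.0580)² = 0.0303;  (-3·δx/x)² = (-3×0.109)² = 0.107
δQ/Q = √(0.278) = 0.527
Q = 1.15e-09, so δQ = 0.527 × 1.15e-09 = 6.05e-10.

6.05e-10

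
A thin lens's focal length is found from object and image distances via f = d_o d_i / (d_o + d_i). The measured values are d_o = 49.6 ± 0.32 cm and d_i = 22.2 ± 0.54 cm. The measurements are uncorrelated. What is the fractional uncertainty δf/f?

0.0169

∂f/∂d_o = (d_i/(d_o+d_i))² = 0.0956;  ∂f/∂d_i = (d_o/(d_o+d_i))² = 0.477
δf = √((∂f/∂d_o · δd_o)² + (∂f/∂d_i · δd_i)²) = √(0.000936 + 0.0664) = 0.260 cm
f = 15.3 cm, so δf/f = 0.260/15.3 = 0.0169.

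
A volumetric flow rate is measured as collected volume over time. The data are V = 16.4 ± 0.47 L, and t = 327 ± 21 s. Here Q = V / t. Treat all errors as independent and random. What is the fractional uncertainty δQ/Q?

0.0703

Each factor contributes (exponent × relative error)² to (δQ/Q)²:
  (1·δV/V)² = (1×0.0287)² = 0.000821;  (-1·δt/t)² = (-1×0.0642)² = 0.00412
δQ/Q = √(0.00495) = 0.0703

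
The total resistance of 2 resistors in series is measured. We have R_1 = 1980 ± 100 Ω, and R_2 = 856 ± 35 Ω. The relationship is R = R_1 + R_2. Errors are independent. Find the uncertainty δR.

Sums and differences: (δR)² = Σ (cᵢ δxᵢ)².
  (δR_1)² = 10000;  (δR_2)² = 1220
δR = √(11200) = 106 Ω

106 Ω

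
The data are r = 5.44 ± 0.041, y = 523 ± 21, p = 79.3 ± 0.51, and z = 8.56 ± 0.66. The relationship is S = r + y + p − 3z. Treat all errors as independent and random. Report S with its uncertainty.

582 ± 21.1

S is a linear combination, so absolute uncertainties add in quadrature:
  (δr)² = 0.00168;  (δy)² = 441;  (δp)² = 0.260;  (3·δz)² = 3.92
δS = √(445) = 21.1
S = 582.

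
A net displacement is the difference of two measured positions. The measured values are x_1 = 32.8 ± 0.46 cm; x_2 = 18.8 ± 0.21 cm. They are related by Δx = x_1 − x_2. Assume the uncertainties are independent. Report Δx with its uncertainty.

14.0 ± 0.506 cm

Absolute uncertainties add in quadrature for a linear combination:
  (δx_1)² = 0.212;  (δx_2)² = 0.0441
δΔx = √(0.256) = 0.506 cm
Δx = 14.0 cm.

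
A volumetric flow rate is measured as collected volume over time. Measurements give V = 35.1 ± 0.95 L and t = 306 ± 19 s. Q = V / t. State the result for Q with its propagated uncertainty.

Relative error in a monomial: (δQ/Q)² = Σ (nᵢ · δxᵢ/xᵢ)².
  (1·δV/V)² = (1×0.0271)² = 0.000733;  (-1·δt/t)² = (-1×0.0621)² = 0.00386
δQ/Q = √(0.00459) = 0.0677
Q = 0.115 L/s, so δQ = 0.0677 × 0.115 = 0.00777 L/s.

0.115 ± 0.00777 L/s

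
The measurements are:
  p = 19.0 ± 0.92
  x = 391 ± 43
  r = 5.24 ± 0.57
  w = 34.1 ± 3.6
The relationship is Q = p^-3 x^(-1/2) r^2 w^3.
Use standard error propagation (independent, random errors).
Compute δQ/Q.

0.414

Since Q is a product/quotient, work with relative uncertainties:
  (-3·δp/p)² = (-3×0.0484)² = 0.0211;  (−½·δx/x)² = (-0.5×0.110)² = 0.00302;  (2·δr/r)² = (2×0.109)² = 0.0473;  (3·δw/w)² = (3×0.106)² = 0.100
δQ/Q = √(0.172) = 0.414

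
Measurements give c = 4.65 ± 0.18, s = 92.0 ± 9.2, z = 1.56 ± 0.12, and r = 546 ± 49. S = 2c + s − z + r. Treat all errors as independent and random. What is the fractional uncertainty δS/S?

0.0772

For a sum/difference, combine absolute errors in quadrature:
  (2·δc)² = 0.130;  (δs)² = 84.6;  (δz)² = 0.0144;  (δr)² = 2400
δS = √(2490) = 49.9
S = 646, so δS/S = 49.9/646 = 0.0772.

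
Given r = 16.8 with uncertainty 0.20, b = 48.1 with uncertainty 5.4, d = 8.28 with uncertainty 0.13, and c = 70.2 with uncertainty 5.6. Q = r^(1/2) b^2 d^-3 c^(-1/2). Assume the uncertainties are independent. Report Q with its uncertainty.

For a monomial Q ∝ r^(1/2), b^2, d^-3, c^(-1/2), fractional errors add in quadrature:
  (½·δr/r)² = (0.5×0.0119)² = 3.54e-05;  (2·δb/b)² = (2×0.112)² = 0.0504;  (-3·δd/d)² = (-3×0.0157)² = 0.00222;  (−½·δc/c)² = (-0.5×0.0798)² = 0.00159
δQ/Q = √(0.0543) = 0.233
Q = 1.99, so δQ = 0.233 × 1.99 = 0.464.

1.99 ± 0.464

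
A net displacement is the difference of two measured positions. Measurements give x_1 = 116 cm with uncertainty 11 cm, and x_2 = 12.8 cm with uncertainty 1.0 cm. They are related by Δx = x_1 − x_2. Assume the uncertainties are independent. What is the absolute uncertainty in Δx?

Each term contributes (cᵢ δxᵢ)² to (δΔx)²:
  (δx_1)² = 121;  (δx_2)² = 1.00
δΔx = √(122) = 11.0 cm

11.0 cm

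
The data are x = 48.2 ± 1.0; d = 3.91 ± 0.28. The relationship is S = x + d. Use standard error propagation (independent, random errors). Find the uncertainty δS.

1.04

S is a linear combination, so absolute uncertainties add in quadrature:
  (δx)² = 1.00;  (δd)² = 0.0784
δS = √(1.08) = 1.04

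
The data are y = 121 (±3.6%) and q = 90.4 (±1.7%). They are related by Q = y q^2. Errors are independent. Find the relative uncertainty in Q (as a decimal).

0.0495

Each factor contributes (exponent × relative error)² to (δQ/Q)²:
  (1·δy/y)² = (1×0.0360)² = 0.00130;  (2·δq/q)² = (2×0.0170)² = 0.00116
δQ/Q = √(0.00245) = 0.0495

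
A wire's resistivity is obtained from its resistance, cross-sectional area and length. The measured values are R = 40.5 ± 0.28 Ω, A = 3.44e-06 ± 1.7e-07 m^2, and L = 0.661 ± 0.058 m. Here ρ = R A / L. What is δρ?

Each factor contributes (exponent × relative error)² to (δρ/ρ)²:
  (1·δR/R)² = (1×0.00691)² = 4.78e-05;  (1·δA/A)² = (1×0.0494)² = 0.00244;  (-1·δL/L)² = (-1×0.0877)² = 0.00770
δρ/ρ = √(0.0102) = 0.101
ρ = 0.000211 Ω·m, so δρ = 0.101 × 0.000211 = 2.13e-05 Ω·m.

2.13e-05 Ω·m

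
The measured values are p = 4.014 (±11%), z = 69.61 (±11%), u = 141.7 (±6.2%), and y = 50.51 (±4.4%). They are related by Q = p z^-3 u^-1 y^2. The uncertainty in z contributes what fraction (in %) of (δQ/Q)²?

82.1%

(δQ/Q)² = (1·δp/p)² + (-3·δz/z)² + (-1·δu/u)² + (2·δy/y)²
  p term: (1×0.110)² = 0.0121
  z term: (-3×0.110)² = 0.109
  u term: (-1×0.0620)² = 0.00384
  y term: (2×0.0440)² = 0.00774
Total = 0.133. Share from z = 0.109/0.133 = 0.821.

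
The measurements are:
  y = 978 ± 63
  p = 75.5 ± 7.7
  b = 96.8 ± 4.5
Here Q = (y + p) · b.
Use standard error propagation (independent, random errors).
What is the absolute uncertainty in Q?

7760

Let u = y + p = 1050. δu = √(δy² + δp²) = √(3970 + 59.3) = 63.5, so δu/u = 0.0602.
Q is then a monomial in u, b:
δQ/Q = √((δu/u)² + (1·δb/b)²) = √(0.00363 + 0.00216) = 0.0761
Q = 1.02e+05, so δQ = 0.0761 × 1.02e+05 = 7760.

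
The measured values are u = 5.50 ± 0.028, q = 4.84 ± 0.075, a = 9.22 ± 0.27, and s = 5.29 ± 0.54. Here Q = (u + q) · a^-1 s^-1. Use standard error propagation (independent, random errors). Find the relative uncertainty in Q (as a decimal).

0.106

Let w = u + q = 10.3. δw = √(δu² + δq²) = √(0.000784 + 0.00562) = 0.0801, so δw/w = 0.00774.
Q is then a monomial in w, a, s:
δQ/Q = √((δw/w)² + (-1·δa/a)² + (-1·δs/s)²) = √(5.99e-05 + 0.000858 + 0.0104) = 0.106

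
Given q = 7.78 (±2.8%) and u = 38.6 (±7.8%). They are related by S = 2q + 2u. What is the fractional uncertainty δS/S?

0.0651

Sums and differences: (δS)² = Σ (cᵢ δxᵢ)².
  (2·δq)² = 0.190;  (2·δu)² = 36.3
δS = √(36.4) = 6.04
S = 92.8, so δS/S = 6.04/92.8 = 0.0651.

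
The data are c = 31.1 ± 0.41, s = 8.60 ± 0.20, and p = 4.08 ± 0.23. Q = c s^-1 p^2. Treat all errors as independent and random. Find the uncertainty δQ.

Since Q is a product/quotient, work with relative uncertainties:
  (1·δc/c)² = (1×0.0132)² = 0.000174;  (-1·δs/s)² = (-1×0.0233)² = 0.000541;  (2·δp/p)² = (2×0.0564)² = 0.0127
δQ/Q = √(0.0134) = 0.116
Q = 60.2, so δQ = 0.116 × 60.2 = 6.98.

6.98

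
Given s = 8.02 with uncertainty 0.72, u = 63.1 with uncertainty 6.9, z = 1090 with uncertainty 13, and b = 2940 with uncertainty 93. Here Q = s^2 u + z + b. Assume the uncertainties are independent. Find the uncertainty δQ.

Let p = s^2·u = 4060. δp/p = √((2·δs/s)² + (1·δu/u)²) = √(0.0322 + 0.0120) = 0.210, so δp = 853.
Q = p + z + b: δQ = √(δp² + δz² + δb²) = √(7.28e+05 + 169 + 8650) = 858

858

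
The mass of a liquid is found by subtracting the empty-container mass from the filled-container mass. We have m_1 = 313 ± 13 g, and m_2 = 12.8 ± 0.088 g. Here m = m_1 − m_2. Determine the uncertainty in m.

Absolute uncertainties add in quadrature for a linear combination:
  (δm_1)² = 169;  (δm_2)² = 0.00774
δm = √(169) = 13.0 g

13.0 g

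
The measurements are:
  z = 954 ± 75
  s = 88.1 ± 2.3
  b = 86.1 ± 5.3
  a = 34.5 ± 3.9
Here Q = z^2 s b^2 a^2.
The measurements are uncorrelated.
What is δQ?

Since Q is a product/quotient, work with relative uncertainties:
  (2·δz/z)² = (2×0.0786)² = 0.0247;  (1·δs/s)² = (1×0.0261)² = 0.000682;  (2·δb/b)² = (2×0.0616)² = 0.0152;  (2·δa/a)² = (2×0.113)² = 0.0511
δQ/Q = √(0.0917) = 0.303
Q = 7.07e+14, so δQ = 0.303 × 7.07e+14 = 2.14e+14.

2.14e+14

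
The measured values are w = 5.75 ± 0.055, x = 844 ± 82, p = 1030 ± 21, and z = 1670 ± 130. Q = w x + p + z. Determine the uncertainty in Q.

Let h = w·x = 4850. δh/h = √((1·δw/w)² + (1·δx/x)²) = √(9.15e-05 + 0.00944) = 0.0976, so δh = 474.
Q = h + p + z: δQ = √(δh² + δp² + δz²) = √(2.24e+05 + 441 + 16900) = 492

492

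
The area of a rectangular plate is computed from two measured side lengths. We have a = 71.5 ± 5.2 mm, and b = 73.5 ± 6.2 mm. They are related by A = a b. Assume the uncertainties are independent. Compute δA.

585 mm^2

Each factor contributes (exponent × relative error)² to (δA/A)²:
  (1·δa/a)² = (1×0.0727)² = 0.00529;  (1·δb/b)² = (1×0.0844)² = 0.00712
δA/A = √(0.0124) = 0.111
A = 5260 mm^2, so δA = 0.111 × 5260 = 585 mm^2.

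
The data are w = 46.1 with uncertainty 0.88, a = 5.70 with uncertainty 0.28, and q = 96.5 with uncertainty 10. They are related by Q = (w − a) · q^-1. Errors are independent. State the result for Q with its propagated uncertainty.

Let u = w − a = 40.4. δu = √(δw² + δa²) = √(0.774 + 0.0784) = 0.923, so δu/u = 0.0229.
Q is then a monomial in u, q:
δQ/Q = √((δu/u)² + (-1·δq/q)²) = √(0.000522 + 0.0107) = 0.106
Q = 0.419, so δQ = 0.106 × 0.419 = 0.0444.

0.419 ± 0.0444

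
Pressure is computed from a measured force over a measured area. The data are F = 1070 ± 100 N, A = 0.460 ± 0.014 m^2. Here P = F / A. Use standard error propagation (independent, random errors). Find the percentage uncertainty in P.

9.83%

Relative error in a monomial: (δP/P)² = Σ (nᵢ · δxᵢ/xᵢ)².
  (1·δF/F)² = (1×0.0935)² = 0.00873;  (-1·δA/A)² = (-1×0.0304)² = 0.000926
δP/P = √(0.00966) = 0.0983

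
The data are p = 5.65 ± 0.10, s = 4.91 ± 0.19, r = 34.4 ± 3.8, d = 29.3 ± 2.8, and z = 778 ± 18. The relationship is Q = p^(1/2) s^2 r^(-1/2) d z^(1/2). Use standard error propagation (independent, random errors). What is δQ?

Products/powers → add relative errors in quadrature, weighted by exponent:
  (½·δp/p)² = (0.5×0.0177)² = 7.83e-05;  (2·δs/s)² = (2×0.0387)² = 0.00599;  (−½·δr/r)² = (-0.5×0.110)² = 0.00305;  (1·δd/d)² = (1×0.0956)² = 0.00913;  (½·δz/z)² = (0.5×0.0231)² = 0.000134
δQ/Q = √(0.0184) = 0.136
Q = 7980, so δQ = 0.136 × 7980 = 1080.

1080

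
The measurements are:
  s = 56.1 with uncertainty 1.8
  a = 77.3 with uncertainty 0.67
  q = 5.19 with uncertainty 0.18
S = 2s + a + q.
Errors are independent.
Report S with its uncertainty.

For a sum/difference, combine absolute errors in quadrature:
  (2·δs)² = 13.0;  (δa)² = 0.449;  (δq)² = 0.0324
δS = √(13.4) = 3.67
S = 195.

195 ± 3.67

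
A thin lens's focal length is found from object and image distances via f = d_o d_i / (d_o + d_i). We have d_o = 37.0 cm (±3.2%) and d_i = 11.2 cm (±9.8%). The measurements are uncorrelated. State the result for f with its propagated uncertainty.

8.60 ± 0.650 cm

∂f/∂d_o = (d_i/(d_o+d_i))² = 0.0540;  ∂f/∂d_i = (d_o/(d_o+d_i))² = 0.589
δf = √((∂f/∂d_o · δd_o)² + (∂f/∂d_i · δd_i)²) = √(0.00409 + 0.418) = 0.650 cm
f = 8.60 cm.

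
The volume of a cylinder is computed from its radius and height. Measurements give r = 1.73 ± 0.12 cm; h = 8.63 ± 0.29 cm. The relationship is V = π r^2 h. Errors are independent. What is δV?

11.6 cm^3

For a monomial V ∝ r^2, h, fractional errors add in quadrature:
  (2·δr/r)² = (2×0.0694)² = 0.0192;  (1·δh/h)² = (1×0.0336)² = 0.00113
δV/V = √(0.0204) = 0.143
V = 81.1 cm^3, so δV = 0.143 × 81.1 = 11.6 cm^3.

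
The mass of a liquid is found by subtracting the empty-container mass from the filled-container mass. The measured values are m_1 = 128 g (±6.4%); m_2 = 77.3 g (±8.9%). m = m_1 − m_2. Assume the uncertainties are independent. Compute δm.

Sums and differences: (δm)² = Σ (cᵢ δxᵢ)².
  (δm_1)² = 67.1;  (δm_2)² = 47.3
δm = √(114) = 10.7 g

10.7 g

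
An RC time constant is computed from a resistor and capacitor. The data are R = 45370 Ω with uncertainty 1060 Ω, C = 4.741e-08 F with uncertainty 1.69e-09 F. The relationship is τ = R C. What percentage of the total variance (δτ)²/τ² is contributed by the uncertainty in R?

(δτ/τ)² = (1·δR/R)² + (1·δC/C)²
  R term: (1×0.0234)² = 0.000546
  C term: (1×0.0356)² = 0.00127
Total = 0.00182. Share from R = 0.000546/0.00182 = 0.300.

30.0%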